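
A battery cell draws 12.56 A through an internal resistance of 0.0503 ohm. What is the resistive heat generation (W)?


I^2 = 157.75
Q = 157.75 * 0.0503 = 7.935 W

7.935 W


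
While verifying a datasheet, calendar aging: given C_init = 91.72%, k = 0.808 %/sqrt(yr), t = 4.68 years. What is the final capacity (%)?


Step 1: sqrt(4.68 yr) = 2.1633
Step 2: drop = 0.808 * 2.1633 = 1.7479
Step 3: C_final = 91.72 - 1.7479 = 89.97%

89.97%


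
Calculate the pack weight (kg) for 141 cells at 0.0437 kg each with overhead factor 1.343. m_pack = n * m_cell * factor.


Cell mass sum = 141 * 0.0437 = 6.1617 kg
With overhead 1.343: m_pack = 6.1617 * 1.343 = 8.275 kg

8.275 kg


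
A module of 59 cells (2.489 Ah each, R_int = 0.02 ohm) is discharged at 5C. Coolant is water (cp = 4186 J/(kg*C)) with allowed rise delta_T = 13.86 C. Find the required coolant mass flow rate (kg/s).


Step 1: I = 5 * 2.489 = 12.445 A
Step 2: Q_cell = I^2 * R = 12.445^2 * 0.02 = 3.0976 W
Step 3: Q_total = 59 * 3.0976 = 182.76 W
Step 4: m_dot = Q_total / (cp * dT) = 182.76 / (4186 * 13.86) = 0.003150 kg/s

0.003150 kg/s


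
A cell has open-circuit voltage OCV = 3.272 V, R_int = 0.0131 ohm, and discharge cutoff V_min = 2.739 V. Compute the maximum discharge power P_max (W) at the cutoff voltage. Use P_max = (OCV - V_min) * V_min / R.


dV = OCV - V_min = 0.533 V (so I_max = dV / R)
P_max = dV * V_min / R = 0.533 * 2.739 / 0.0131 = 111.4 W

111.4 W


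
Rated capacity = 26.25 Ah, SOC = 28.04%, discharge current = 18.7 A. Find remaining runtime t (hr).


Step 1: remaining = SOC/100 * C_total = 28.04/100 * 26.25 = 7.3605 Ah
Step 2: t = remaining / I = 7.3605 / 18.7 = 0.3936 hr

0.3936 hr


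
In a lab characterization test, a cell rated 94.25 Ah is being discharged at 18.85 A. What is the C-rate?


C_rate = I / capacity = 18.85 / 94.25 = 0.2C

0.2C


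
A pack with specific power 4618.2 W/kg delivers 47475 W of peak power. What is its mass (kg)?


m = P / SP = 47475 / 4618.2 = 10.28 kg

10.28 kg


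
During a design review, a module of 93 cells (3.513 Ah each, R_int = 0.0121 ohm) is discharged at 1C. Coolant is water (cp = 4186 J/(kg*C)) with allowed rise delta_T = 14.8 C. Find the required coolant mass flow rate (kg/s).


Step 1: I = 1 * 3.513 = 3.513 A
Step 2: Q_cell = I^2 * R = 3.513^2 * 0.0121 = 0.14933 W
Step 3: Q_total = 93 * 0.14933 = 13.888 W
Step 4: m_dot = Q_total / (cp * dT) = 13.888 / (4186 * 14.8) = 2.242e-04 kg/s

2.242e-04 kg/s


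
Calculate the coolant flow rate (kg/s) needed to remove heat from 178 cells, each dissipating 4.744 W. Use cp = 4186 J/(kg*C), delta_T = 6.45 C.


Q_total = 178 * 4.744 = 844.43 W
m_dot = Q_total / (cp * dT) = 844.43 / (4186 * 6.45) = 0.03128 kg/s

0.03128 kg/s


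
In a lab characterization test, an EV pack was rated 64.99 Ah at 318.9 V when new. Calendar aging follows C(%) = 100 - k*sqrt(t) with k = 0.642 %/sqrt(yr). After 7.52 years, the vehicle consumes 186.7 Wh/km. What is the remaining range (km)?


Step 1: capacity retention = 100 - 0.642 * sqrt(7.52) = 100 - 0.642 * 2.7423 = 98.239%
Step 2: C_now = 64.99 * 98.239/100 = 63.846 Ah
Step 3: E_pack = V * C_now = 318.9 * 63.846 = 20360 Wh
Step 4: range = E_pack / consumption = 20360 / 186.7 = 109.1 km

109.1 km


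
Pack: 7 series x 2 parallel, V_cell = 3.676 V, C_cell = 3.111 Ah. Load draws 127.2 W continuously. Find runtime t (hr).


Step 1: E_pack = Ns * V_cell * Np * C_cell = 7 * 3.676 * 2 * 3.111 = 160.1 Wh
Step 2: t = E_pack / P = 160.1 / 127.2 = 1.259 hr

1.259 hr


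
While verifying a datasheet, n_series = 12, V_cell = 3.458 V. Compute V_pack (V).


With 12 cells in series at 3.458 V each, V_pack = 41.496 V

41.496 V


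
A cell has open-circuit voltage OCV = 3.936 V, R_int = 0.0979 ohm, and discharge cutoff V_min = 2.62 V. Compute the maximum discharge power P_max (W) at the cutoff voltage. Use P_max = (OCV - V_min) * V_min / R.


dV = OCV - V_min = 1.316 V (so I_max = dV / R)
P_max = dV * V_min / R = 1.316 * 2.62 / 0.0979 = 35.22 W

35.22 W


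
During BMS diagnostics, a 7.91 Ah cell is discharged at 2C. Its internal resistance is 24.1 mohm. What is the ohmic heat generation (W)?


Convert: R = 24.1 mohm = 0.0241 ohm
Step 1: I = C_rate * capacity = 2 * 7.91 = 15.82 A
Step 2: Q = I^2 * R = 15.82^2 * 0.0241 = 250.27 * 0.0241 = 6.032 W

6.032 W


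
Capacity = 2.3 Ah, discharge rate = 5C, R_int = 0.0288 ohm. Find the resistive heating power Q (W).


Step 1: I = C_rate * capacity = 5 * 2.3 = 11.5 A
Step 2: Q = I^2 * R = 11.5^2 * 0.0288 = 132.25 * 0.0288 = 3.809 W

3.809 W


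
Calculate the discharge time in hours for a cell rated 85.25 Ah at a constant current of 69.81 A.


Runtime = 85.25 Ah / 69.81 A = 1.221 hr

1.221 hr


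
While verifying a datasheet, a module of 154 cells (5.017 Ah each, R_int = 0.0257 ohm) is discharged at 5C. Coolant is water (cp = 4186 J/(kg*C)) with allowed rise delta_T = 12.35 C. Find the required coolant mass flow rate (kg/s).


Step 1: I = 5 * 5.017 = 25.085 A
Step 2: Q_cell = I^2 * R = 25.085^2 * 0.0257 = 16.172 W
Step 3: Q_total = 154 * 16.172 = 2490.5 W
Step 4: m_dot = Q_total / (cp * dT) = 2490.5 / (4186 * 12.35) = 0.04817 kg/s

0.04817 kg/s


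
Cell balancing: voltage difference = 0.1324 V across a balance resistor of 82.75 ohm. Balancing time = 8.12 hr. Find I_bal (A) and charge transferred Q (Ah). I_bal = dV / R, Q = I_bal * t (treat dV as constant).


First, Ohm's law: I_bal = 0.1324 V / 82.75 ohm = 0.0016 A
Then Q = I * t = 0.0016 A * 8.12 hr = 0.01299 Ah

I=0.0016 A, Q=0.01299 Ah


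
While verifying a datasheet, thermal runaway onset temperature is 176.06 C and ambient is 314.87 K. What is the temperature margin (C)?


Convert: T_ambient = 314.87 K = 41.72 C
margin = 176.06 - 41.72 = 134.34 C

134.34 C


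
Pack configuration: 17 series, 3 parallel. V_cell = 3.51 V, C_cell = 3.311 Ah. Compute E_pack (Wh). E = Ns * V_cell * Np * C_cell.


E = Ns * Vcell * Np * Ccell = 17 * 3.51 * 3 * 3.311 = 592.7 Wh

592.7 Wh


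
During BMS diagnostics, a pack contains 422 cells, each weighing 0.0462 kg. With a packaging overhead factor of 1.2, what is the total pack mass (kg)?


Cell mass sum = 422 * 0.0462 = 19.496 kg
With overhead 1.2: m_pack = 19.496 * 1.2 = 23.40 kg

23.40 kg


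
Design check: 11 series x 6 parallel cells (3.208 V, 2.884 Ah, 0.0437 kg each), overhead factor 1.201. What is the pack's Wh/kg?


Step 1: V_pack = 11 * 3.208 = 35.288 V
Step 2: C_pack = 6 * 2.884 = 17.304 Ah
Step 3: E_pack = V_pack * C_pack = 35.288 * 17.304 = 610.62 Wh
Step 4: m_pack = 11 * 6 * 0.0437 * 1.201 = 3.4639 kg
Step 5: ED = E_pack / m_pack = 610.62 / 3.4639 = 176.3 Wh/kg

176.3 Wh/kg


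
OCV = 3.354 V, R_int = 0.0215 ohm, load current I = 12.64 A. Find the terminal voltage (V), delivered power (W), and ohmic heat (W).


Step 1: V_terminal = OCV - I*R = 3.354 - 12.64 * 0.0215 = 3.0822 V
Step 2: P_out = V_terminal * I = 3.0822 * 12.64 = 38.96 W
Step 3: Q = I^2 * R = 12.64^2 * 0.0215 = 3.435 W

V=3.0822 V, P=38.96 W, Q=3.435 W


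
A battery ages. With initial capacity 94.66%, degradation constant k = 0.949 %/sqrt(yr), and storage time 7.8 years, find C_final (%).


sqrt(t) = sqrt(7.8) = 2.7928
C_final = 94.66 - 0.949 * 2.7928 = 92.01%

92.01%


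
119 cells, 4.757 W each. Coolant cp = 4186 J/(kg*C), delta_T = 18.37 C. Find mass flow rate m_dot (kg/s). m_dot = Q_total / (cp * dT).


Q_total = 119 * 4.757 = 566.08 W
m_dot = Q_total / (cp * dT) = 566.08 / (4186 * 18.37) = 0.007362 kg/s

0.007362 kg/s


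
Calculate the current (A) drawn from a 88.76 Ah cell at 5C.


At 5C: I = 5 * 88.76 Ah = 443.8 A

443.8 A


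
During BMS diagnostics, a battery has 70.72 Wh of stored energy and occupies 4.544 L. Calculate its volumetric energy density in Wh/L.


Volumetric ED = 70.72 Wh / 4.544 L = 15.56 Wh/L

15.56 Wh/L


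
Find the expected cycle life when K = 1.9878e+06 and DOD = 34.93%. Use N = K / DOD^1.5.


DOD^1.5 = 206.44
N = K / DOD^1.5 = 1.9878e+06 / 206.44 = 9629

9629 cycles


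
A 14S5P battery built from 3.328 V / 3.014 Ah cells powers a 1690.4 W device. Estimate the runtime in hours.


Step 1: E_pack = Ns * V_cell * Np * C_cell = 14 * 3.328 * 5 * 3.014 = 702.14 Wh
Step 2: t = E_pack / P = 702.14 / 1690.4 = 0.4154 hr

0.4154 hr


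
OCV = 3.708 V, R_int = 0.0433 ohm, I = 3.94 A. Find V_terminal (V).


IR drop = 3.94 * 0.0433 = 0.1706 V
V = 3.708 - 0.1706 = 3.537 V

3.537 V


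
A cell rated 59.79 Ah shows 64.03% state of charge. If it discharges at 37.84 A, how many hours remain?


Step 1: remaining = SOC/100 * C_total = 64.03/100 * 59.79 = 38.284 Ah
Step 2: t = remaining / I = 38.284 / 37.84 = 1.012 hr

1.012 hr


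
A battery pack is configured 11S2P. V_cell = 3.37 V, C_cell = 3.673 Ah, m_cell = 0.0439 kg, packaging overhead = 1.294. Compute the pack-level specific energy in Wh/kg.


Step 1: V_pack = 11 * 3.37 = 37.07 V
Step 2: C_pack = 2 * 3.673 = 7.346 Ah
Step 3: E_pack = V_pack * C_pack = 37.07 * 7.346 = 272.32 Wh
Step 4: m_pack = 11 * 2 * 0.0439 * 1.294 = 1.2497 kg
Step 5: ED = E_pack / m_pack = 272.32 / 1.2497 = 217.9 Wh/kg

217.9 Wh/kg


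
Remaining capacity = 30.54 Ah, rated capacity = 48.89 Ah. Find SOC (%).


SOC = (remaining / total) * 100 = (30.54 / 48.89) * 100 = 62.47%

62.47%


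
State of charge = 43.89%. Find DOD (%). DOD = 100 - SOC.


DOD = 100 - SOC = 100 - 43.89 = 56.11%

56.11%


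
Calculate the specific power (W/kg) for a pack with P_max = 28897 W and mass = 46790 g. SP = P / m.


Convert: m = 46790 g = 46.79 kg
Specific power = 28897 W / 46.79 kg = 617.6 W/kg

617.6 W/kg


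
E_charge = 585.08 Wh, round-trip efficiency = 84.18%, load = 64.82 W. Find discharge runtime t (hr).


Step 1: E_discharge = eta/100 * E_charge = 84.18/100 * 585.08 = 492.52 Wh
Step 2: t = E_discharge / P = 492.52 / 64.82 = 7.598 hr

7.598 hr


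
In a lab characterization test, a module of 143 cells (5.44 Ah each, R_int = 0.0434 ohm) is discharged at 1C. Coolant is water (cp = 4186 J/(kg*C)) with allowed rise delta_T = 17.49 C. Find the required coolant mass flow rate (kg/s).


Step 1: I = 1 * 5.44 = 5.44 A
Step 2: Q_cell = I^2 * R = 5.44^2 * 0.0434 = 1.2844 W
Step 3: Q_total = 143 * 1.2844 = 183.67 W
Step 4: m_dot = Q_total / (cp * dT) = 183.67 / (4186 * 17.49) = 0.002509 kg/s

0.002509 kg/s


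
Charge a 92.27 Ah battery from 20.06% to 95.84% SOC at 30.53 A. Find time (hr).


Step 1: dSOC = 95.84% - 20.06% = 75.78%
Step 2: delta_Ah = 92.27 * 75.78 / 100 = 69.922 Ah
Step 3: t = 69.922 / 30.53 = 2.290 hr

2.290 hr


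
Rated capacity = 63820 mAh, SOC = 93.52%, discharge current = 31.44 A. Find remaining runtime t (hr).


Convert: C_total = 63820 mAh = 63.82 Ah
Step 1: remaining = SOC/100 * C_total = 93.52/100 * 63.82 = 59.684 Ah
Step 2: t = remaining / I = 59.684 / 31.44 = 1.898 hr

1.898 hr


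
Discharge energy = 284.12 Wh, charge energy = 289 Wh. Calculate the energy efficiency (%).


Round-trip efficiency = 284.12/289 * 100% = 98.31%

98.31%


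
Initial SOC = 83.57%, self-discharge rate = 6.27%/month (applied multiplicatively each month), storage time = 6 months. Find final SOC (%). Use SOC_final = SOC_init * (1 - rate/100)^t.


decay = (1 - 6.27/100)^6 = 0.67807
SOC_final = 83.57 * 0.67807 = 56.67%

56.67%


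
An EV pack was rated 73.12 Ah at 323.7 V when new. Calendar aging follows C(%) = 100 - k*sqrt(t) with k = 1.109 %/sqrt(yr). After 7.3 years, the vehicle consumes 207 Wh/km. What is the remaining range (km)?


Step 1: capacity retention = 100 - 1.109 * sqrt(7.3) = 100 - 1.109 * 2.7019 = 97.004%
Step 2: C_now = 73.12 * 97.004/100 = 70.929 Ah
Step 3: E_pack = V * C_now = 323.7 * 70.929 = 22960 Wh
Step 4: range = E_pack / consumption = 22960 / 207 = 110.9 km

110.9 km


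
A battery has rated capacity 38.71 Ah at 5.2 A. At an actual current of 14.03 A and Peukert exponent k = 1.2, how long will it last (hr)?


t_rated = C / I_rated = 38.71 / 5.2 = 7.4442 hr
(I_rated/I)^k = (0.37063)^1.2 = 0.3039
t = t_rated * (I_rated/I)^k = 7.4442 * 0.3039 = 2.262 hr

2.262 hr


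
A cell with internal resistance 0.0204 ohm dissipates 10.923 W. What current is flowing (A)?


I = sqrt(Q / R) = sqrt(10.923 / 0.0204) = sqrt(535.44) = 23.14 A

23.14 A


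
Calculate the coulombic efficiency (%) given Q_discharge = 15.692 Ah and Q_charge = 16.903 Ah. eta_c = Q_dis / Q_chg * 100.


Coulombic efficiency = 15.692/16.903 * 100% = 92.84%

92.84%


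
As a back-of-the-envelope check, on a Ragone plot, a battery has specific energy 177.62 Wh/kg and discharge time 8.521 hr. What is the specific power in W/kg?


P_specific = E / t = 177.62 / 8.521 = 20.84 W/kg

20.84 W/kg


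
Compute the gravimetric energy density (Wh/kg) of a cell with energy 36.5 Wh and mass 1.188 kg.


ED = E / m = 36.5 / 1.188 = 30.72 Wh/kg

30.72 Wh/kg


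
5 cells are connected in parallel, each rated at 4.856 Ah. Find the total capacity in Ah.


C_total = 5 * 4.856 = 24.28 Ah

24.28 Ah


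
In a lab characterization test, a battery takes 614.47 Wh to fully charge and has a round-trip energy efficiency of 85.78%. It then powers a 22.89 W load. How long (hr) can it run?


Step 1: E_discharge = eta/100 * E_charge = 85.78/100 * 614.47 = 527.09 Wh
Step 2: t = E_discharge / P = 527.09 / 22.89 = 23.03 hr

23.03 hr


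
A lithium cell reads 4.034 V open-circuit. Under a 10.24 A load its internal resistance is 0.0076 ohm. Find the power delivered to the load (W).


Step 1: V_terminal = OCV - I*R = 4.034 - 10.24 * 0.0076 = 3.9562 V
Step 2: P_out = V_terminal * I = 3.9562 * 10.24 = 40.51 W

40.51 W


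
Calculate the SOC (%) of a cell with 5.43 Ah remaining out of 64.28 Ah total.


SOC = (remaining / total) * 100 = (5.43 / 64.28) * 100 = 8.447%

8.447%


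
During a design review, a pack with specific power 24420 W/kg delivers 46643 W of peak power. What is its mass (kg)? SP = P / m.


m = P / SP = 46643 / 24420 = 1.910 kg

1.910 kg


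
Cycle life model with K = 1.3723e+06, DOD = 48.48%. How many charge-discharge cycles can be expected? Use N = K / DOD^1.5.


Step 1: DOD^1.5 = 48.48^1.5 = 337.55
Step 2: N = 1.3723e+06 / 337.55 = 4065 cycles

4065 cycles


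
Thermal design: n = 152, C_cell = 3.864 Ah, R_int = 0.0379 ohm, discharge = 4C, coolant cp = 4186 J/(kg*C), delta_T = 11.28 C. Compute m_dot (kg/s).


Step 1: I = 4 * 3.864 = 15.456 A
Step 2: Q_cell = I^2 * R = 15.456^2 * 0.0379 = 9.0539 W
Step 3: Q_total = 152 * 9.0539 = 1376.2 W
Step 4: m_dot = Q_total / (cp * dT) = 1376.2 / (4186 * 11.28) = 0.02915 kg/s

0.02915 kg/s


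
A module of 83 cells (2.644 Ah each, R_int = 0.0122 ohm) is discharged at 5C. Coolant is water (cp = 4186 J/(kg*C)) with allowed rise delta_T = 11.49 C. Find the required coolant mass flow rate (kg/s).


Step 1: I = 5 * 2.644 = 13.22 A
Step 2: Q_cell = I^2 * R = 13.22^2 * 0.0122 = 2.1322 W
Step 3: Q_total = 83 * 2.1322 = 176.97 W
Step 4: m_dot = Q_total / (cp * dT) = 176.97 / (4186 * 11.49) = 0.003679 kg/s

0.003679 kg/s


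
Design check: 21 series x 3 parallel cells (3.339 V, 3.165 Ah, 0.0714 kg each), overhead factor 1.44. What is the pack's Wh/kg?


Step 1: V_pack = 21 * 3.339 = 70.119 V
Step 2: C_pack = 3 * 3.165 = 9.495 Ah
Step 3: E_pack = V_pack * C_pack = 70.119 * 9.495 = 665.78 Wh
Step 4: m_pack = 21 * 3 * 0.0714 * 1.44 = 6.4774 kg
Step 5: ED = E_pack / m_pack = 665.78 / 6.4774 = 102.8 Wh/kg

102.8 Wh/kg


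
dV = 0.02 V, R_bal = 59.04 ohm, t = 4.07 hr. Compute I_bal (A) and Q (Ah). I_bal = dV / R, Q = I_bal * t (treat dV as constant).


I_bal = dV / R = 0.02 / 59.04 = 3.3875e-04 A
Q = I_bal * t = 3.3875e-04 * 4.07 = 0.001379 Ah

I=3.3875e-04 A, Q=0.001379 Ah


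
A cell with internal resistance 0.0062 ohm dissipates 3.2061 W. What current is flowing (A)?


I = sqrt(Q / R) = sqrt(3.2061 / 0.0062) = sqrt(517.11) = 22.74 A

22.74 A


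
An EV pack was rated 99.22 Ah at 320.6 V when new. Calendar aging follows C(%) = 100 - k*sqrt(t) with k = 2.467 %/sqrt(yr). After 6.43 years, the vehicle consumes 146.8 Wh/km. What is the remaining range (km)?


Step 1: capacity retention = 100 - 2.467 * sqrt(6.43) = 100 - 2.467 * 2.5357 = 93.744%
Step 2: C_now = 99.22 * 93.744/100 = 93.013 Ah
Step 3: E_pack = V * C_now = 320.6 * 93.013 = 29820 Wh
Step 4: range = E_pack / consumption = 29820 / 146.8 = 203.1 km

203.1 km


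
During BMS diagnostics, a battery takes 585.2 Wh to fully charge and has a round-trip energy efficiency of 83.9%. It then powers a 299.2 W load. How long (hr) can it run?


Step 1: E_discharge = eta/100 * E_charge = 83.9/100 * 585.2 = 490.98 Wh
Step 2: t = E_discharge / P = 490.98 / 299.2 = 1.641 hr

1.641 hr


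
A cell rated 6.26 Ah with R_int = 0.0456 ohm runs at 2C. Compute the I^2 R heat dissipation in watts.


Step 1: I = C_rate * capacity = 2 * 6.26 = 12.52 A
Step 2: Q = I^2 * R = 12.52^2 * 0.0456 = 156.75 * 0.0456 = 7.148 W

7.148 W


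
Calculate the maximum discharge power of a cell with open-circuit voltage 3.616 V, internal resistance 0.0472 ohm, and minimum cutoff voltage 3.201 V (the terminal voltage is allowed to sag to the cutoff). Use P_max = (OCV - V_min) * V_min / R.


P_max = (OCV - V_min) * V_min / R = (3.616 - 3.201) * 3.201 / 0.0472 = 0.415 * 3.201 / 0.0472 = 28.14 W

28.14 W


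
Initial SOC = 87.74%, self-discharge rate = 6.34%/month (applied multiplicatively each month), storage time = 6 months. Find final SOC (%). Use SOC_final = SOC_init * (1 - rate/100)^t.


decay = (1 - 6.34/100)^6 = 0.67503
SOC_final = 87.74 * 0.67503 = 59.23%

59.23%


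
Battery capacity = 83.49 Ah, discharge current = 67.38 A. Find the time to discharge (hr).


Runtime = 83.49 Ah / 67.38 A = 1.239 hr

1.239 hr


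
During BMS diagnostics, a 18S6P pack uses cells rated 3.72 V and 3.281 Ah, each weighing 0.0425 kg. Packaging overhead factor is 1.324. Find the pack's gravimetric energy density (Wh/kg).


Step 1: V_pack = 18 * 3.72 = 66.96 V
Step 2: C_pack = 6 * 3.281 = 19.686 Ah
Step 3: E_pack = V_pack * C_pack = 66.96 * 19.686 = 1318.2 Wh
Step 4: m_pack = 18 * 6 * 0.0425 * 1.324 = 6.0772 kg
Step 5: ED = E_pack / m_pack = 1318.2 / 6.0772 = 216.9 Wh/kg

216.9 Wh/kg


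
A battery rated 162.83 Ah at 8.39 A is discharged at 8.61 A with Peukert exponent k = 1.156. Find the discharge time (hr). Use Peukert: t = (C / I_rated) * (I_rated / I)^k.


t_rated = C / I_rated = 162.83 / 8.39 = 19.408 hr
(I_rated/I)^k = (0.97445)^1.156 = 0.97052
t = t_rated * (I_rated/I)^k = 19.408 * 0.97052 = 18.84 hr

18.84 hr


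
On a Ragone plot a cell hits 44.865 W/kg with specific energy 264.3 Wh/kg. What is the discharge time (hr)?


t = E / P = 264.3 / 44.865 = 5.891 hr

5.891 hr


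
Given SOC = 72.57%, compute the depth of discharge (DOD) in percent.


Complement of SOC: DOD = 100% - 72.57% = 27.43%

27.43%


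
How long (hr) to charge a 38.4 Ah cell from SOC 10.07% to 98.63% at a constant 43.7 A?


Step 1: dSOC = 98.63% - 10.07% = 88.56%
Step 2: delta_Ah = 38.4 * 88.56 / 100 = 34.007 Ah
Step 3: t = 34.007 / 43.7 = 0.7782 hr

0.7782 hr


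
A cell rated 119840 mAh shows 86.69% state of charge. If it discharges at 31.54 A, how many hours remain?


Convert: C_total = 119840 mAh = 119.84 Ah
Step 1: remaining = SOC/100 * C_total = 86.69/100 * 119.84 = 103.89 Ah
Step 2: t = remaining / I = 103.89 / 31.54 = 3.294 hr

3.294 hr


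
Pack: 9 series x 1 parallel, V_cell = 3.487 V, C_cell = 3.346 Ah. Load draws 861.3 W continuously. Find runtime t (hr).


Step 1: E_pack = Ns * V_cell * Np * C_cell = 9 * 3.487 * 1 * 3.346 = 105.01 Wh
Step 2: t = E_pack / P = 105.01 / 861.3 = 0.1219 hr

0.1219 hr


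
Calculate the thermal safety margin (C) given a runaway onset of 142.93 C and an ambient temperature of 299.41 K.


Convert: T_ambient = 299.41 K = 26.26 C
margin = 142.93 - 26.26 = 116.67 C

116.67 C


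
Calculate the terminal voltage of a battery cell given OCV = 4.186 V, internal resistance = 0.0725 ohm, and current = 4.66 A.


V = OCV - I*R = 4.186 - 4.66 * 0.0725 = 3.848 V

3.848 V


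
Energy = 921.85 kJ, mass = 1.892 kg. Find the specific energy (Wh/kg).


Convert: E = 921.85 kJ = 256.07 Wh
ED = E / m = 256.07 / 1.892 = 135.3 Wh/kg

135.3 Wh/kg


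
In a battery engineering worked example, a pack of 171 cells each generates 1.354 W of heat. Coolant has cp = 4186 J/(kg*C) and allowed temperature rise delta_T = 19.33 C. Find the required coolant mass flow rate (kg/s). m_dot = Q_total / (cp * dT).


Q_total = 171 * 1.354 = 231.53 W
m_dot = Q_total / (cp * dT) = 231.53 / (4186 * 19.33) = 0.002861 kg/s

0.002861 kg/s


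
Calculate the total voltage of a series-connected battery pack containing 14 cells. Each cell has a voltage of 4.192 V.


V_pack = n * V_cell = 14 * 4.192 = 58.688 V

58.688 V


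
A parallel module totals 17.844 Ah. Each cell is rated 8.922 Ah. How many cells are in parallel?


n = C_total / C_cell = 17.844 / 8.922 = 2

2


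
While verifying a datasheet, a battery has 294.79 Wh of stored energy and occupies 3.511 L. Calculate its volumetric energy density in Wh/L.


ED = E / V = 294.79 / 3.511 = 83.96 Wh/L

83.96 Wh/L


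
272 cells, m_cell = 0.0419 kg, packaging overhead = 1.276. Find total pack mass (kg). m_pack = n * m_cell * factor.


Cell mass sum = 272 * 0.0419 = 11.397 kg
With overhead 1.276: m_pack = 11.397 * 1.276 = 14.54 kg

14.54 kg


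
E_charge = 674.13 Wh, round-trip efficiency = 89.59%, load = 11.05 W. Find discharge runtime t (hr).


Step 1: E_discharge = eta/100 * E_charge = 89.59/100 * 674.13 = 603.95 Wh
Step 2: t = E_discharge / P = 603.95 / 11.05 = 54.66 hr

54.66 hr


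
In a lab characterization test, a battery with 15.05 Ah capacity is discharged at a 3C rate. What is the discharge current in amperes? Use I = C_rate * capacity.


At 3C: I = 3 * 15.05 Ah = 45.15 A

45.15 A


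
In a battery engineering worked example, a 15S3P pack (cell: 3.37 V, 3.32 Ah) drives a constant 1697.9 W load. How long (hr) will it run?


Step 1: E_pack = Ns * V_cell * Np * C_cell = 15 * 3.37 * 3 * 3.32 = 503.48 Wh
Step 2: t = E_pack / P = 503.48 / 1697.9 = 0.2965 hr

0.2965 hr


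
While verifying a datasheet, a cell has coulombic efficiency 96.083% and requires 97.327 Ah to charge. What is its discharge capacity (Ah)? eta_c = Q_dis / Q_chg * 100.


Q_dis = eta/100 * Q_chg = 96.083/100 * 97.327 = 93.51 Ah

93.51 Ah


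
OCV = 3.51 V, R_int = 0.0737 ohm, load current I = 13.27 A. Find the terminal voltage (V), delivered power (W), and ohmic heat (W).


Step 1: V_terminal = OCV - I*R = 3.51 - 13.27 * 0.0737 = 2.532 V
Step 2: P_out = V_terminal * I = 2.532 * 13.27 = 33.60 W
Step 3: Q = I^2 * R = 13.27^2 * 0.0737 = 12.98 W

V=2.532 V, P=33.60 W, Q=12.98 W


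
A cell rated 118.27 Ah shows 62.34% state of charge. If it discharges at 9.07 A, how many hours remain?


Step 1: remaining = SOC/100 * C_total = 62.34/100 * 118.27 = 73.73 Ah
Step 2: t = remaining / I = 73.73 / 9.07 = 8.129 hr

8.129 hr


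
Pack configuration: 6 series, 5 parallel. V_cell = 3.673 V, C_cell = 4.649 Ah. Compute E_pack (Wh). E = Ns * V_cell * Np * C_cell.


E = Ns * Vcell * Np * Ccell = 6 * 3.673 * 5 * 4.649 = 512.3 Wh

512.3 Wh


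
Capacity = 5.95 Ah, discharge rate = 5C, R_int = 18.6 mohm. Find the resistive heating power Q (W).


Convert: R = 18.6 mohm = 0.0186 ohm
Step 1: I = C_rate * capacity = 5 * 5.95 = 29.75 A
Step 2: Q = I^2 * R = 29.75^2 * 0.0186 = 885.06 * 0.0186 = 16.46 W

16.46 W


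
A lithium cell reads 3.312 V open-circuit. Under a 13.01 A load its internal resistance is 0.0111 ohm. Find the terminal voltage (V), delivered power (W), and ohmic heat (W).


Step 1: V_terminal = OCV - I*R = 3.312 - 13.01 * 0.0111 = 3.1676 V
Step 2: P_out = V_terminal * I = 3.1676 * 13.01 = 41.21 W
Step 3: Q = I^2 * R = 13.01^2 * 0.0111 = 1.879 W

V=3.1676 V, P=41.21 W, Q=1.879 W


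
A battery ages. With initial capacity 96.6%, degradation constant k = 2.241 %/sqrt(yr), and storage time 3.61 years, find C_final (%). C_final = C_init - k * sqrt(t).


sqrt(t) = sqrt(3.61) = 1.9
C_final = 96.6 - 2.241 * 1.9 = 92.34%

92.34%


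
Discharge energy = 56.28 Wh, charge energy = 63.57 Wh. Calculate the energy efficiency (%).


Round-trip efficiency = 56.28/63.57 * 100% = 88.53%

88.53%


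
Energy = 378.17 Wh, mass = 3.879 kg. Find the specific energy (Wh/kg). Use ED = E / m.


Specific energy = 378.17 Wh / 3.879 kg = 97.49 Wh/kg

97.49 Wh/kg


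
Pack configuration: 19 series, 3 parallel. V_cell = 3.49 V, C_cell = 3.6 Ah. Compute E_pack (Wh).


E = Ns * Vcell * Np * Ccell = 19 * 3.49 * 3 * 3.6 = 716.1 Wh

716.1 Wh


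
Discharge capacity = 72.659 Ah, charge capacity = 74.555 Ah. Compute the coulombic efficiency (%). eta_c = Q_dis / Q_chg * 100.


eta_c = Q_dis / Q_chg * 100 = 72.659 / 74.555 * 100 = 97.46%

97.46%


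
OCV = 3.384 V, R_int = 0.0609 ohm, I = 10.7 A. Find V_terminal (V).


IR drop = 10.7 * 0.0609 = 0.65163 V
V = 3.384 - 0.65163 = 2.732 V

2.732 V


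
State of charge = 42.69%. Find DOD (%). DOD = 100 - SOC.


Complement of SOC: DOD = 100% - 42.69% = 57.31%

57.31%


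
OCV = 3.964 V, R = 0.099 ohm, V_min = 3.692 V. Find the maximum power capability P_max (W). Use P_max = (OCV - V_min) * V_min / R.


dV = OCV - V_min = 0.272 V (so I_max = dV / R)
P_max = dV * V_min / R = 0.272 * 3.692 / 0.099 = 10.14 W

10.14 W


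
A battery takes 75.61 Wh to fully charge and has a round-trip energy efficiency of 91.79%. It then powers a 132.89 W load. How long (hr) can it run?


Step 1: E_discharge = eta/100 * E_charge = 91.79/100 * 75.61 = 69.402 Wh
Step 2: t = E_discharge / P = 69.402 / 132.89 = 0.5223 hr

0.5223 hr


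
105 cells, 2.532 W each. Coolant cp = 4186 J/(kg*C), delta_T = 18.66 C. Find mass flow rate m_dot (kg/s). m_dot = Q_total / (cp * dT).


Q_total = 105 * 2.532 = 265.86 W
m_dot = Q_total / (cp * dT) = 265.86 / (4186 * 18.66) = 0.003404 kg/s

0.003404 kg/s


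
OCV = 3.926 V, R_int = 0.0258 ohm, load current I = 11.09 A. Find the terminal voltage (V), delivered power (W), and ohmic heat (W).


Step 1: V_terminal = OCV - I*R = 3.926 - 11.09 * 0.0258 = 3.6399 V
Step 2: P_out = V_terminal * I = 3.6399 * 11.09 = 40.37 W
Step 3: Q = I^2 * R = 11.09^2 * 0.0258 = 3.173 W

V=3.6399 V, P=40.37 W, Q=3.173 W


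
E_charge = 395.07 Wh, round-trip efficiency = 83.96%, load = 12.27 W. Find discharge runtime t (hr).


Step 1: E_discharge = eta/100 * E_charge = 83.96/100 * 395.07 = 331.7 Wh
Step 2: t = E_discharge / P = 331.7 / 12.27 = 27.03 hr

27.03 hr


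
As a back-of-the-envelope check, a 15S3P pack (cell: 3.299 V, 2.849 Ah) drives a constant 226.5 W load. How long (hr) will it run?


Step 1: E_pack = Ns * V_cell * Np * C_cell = 15 * 3.299 * 3 * 2.849 = 422.95 Wh
Step 2: t = E_pack / P = 422.95 / 226.5 = 1.867 hr

1.867 hr


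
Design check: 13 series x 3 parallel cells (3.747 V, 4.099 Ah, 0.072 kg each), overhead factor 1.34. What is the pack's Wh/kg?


Step 1: V_pack = 13 * 3.747 = 48.711 V
Step 2: C_pack = 3 * 4.099 = 12.297 Ah
Step 3: E_pack = V_pack * C_pack = 48.711 * 12.297 = 599 Wh
Step 4: m_pack = 13 * 3 * 0.072 * 1.34 = 3.7627 kg
Step 5: ED = E_pack / m_pack = 599 / 3.7627 = 159.2 Wh/kg

159.2 Wh/kg


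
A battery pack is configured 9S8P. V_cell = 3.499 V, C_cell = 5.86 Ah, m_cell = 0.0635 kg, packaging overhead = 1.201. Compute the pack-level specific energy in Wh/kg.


Step 1: V_pack = 9 * 3.499 = 31.491 V
Step 2: C_pack = 8 * 5.86 = 46.88 Ah
Step 3: E_pack = V_pack * C_pack = 31.491 * 46.88 = 1476.3 Wh
Step 4: m_pack = 9 * 8 * 0.0635 * 1.201 = 5.491 kg
Step 5: ED = E_pack / m_pack = 1476.3 / 5.491 = 268.9 Wh/kg

268.9 Wh/kg


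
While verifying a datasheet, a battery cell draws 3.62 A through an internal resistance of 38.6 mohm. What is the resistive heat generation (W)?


Convert: R = 38.6 mohm = 0.0386 ohm
Q = I^2 * R = 3.62^2 * 0.0386 = 0.5058 W

0.5058 W


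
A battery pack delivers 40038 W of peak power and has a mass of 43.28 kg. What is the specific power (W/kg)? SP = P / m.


Specific power = 40038 W / 43.28 kg = 925.1 W/kg

925.1 W/kg


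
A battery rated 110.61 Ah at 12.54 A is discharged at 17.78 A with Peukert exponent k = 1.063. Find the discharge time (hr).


Step 1: t_rated = C / I_rated = 110.61 / 12.54 = 8.8206 hr
Step 2: ratio = 12.54 / 17.78 = 0.70529
Step 3: ratio^k = 0.70529^1.063 = 0.68995
Step 4: t = t_rated * ratio^k = 8.8206 * 0.68995 = 6.086 hr

6.086 hr


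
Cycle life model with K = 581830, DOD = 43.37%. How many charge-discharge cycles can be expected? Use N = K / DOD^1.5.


DOD^1.5 = 285.62
N = K / DOD^1.5 = 581830 / 285.62 = 2037

2037 cycles


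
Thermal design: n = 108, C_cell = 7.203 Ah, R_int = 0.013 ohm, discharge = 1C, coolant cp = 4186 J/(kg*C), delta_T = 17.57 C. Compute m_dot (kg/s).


Step 1: I = 1 * 7.203 = 7.203 A
Step 2: Q_cell = I^2 * R = 7.203^2 * 0.013 = 0.67448 W
Step 3: Q_total = 108 * 0.67448 = 72.844 W
Step 4: m_dot = Q_total / (cp * dT) = 72.844 / (4186 * 17.57) = 9.904e-04 kg/s

9.904e-04 kg/s


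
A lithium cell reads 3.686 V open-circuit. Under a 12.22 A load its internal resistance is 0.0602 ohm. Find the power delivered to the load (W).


Step 1: V_terminal = OCV - I*R = 3.686 - 12.22 * 0.0602 = 2.9504 V
Step 2: P_out = V_terminal * I = 2.9504 * 12.22 = 36.05 W

36.05 W


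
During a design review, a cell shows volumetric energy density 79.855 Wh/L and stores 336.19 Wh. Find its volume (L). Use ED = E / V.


V = E / ED = 336.19 / 79.855 = 4.210 L

4.210 L


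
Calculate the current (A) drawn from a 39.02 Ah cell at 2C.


At 2C: I = 2 * 39.02 Ah = 78.04 A

78.04 A


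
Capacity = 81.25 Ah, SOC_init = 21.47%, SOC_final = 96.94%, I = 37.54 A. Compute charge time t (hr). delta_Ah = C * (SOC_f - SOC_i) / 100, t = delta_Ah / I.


Step 1: dSOC = 96.94% - 21.47% = 75.47%
Step 2: delta_Ah = 81.25 * 75.47 / 100 = 61.319 Ah
Step 3: t = 61.319 / 37.54 = 1.633 hr

1.633 hr


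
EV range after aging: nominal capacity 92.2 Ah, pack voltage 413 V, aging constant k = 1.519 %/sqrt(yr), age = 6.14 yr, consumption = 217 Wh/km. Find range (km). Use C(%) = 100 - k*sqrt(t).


Step 1: capacity retention = 100 - 1.519 * sqrt(6.14) = 100 - 1.519 * 2.4779 = 96.236%
Step 2: C_now = 92.2 * 96.236/100 = 88.73 Ah
Step 3: E_pack = V * C_now = 413 * 88.73 = 36645 Wh
Step 4: range = E_pack / consumption = 36645 / 217 = 168.9 km

168.9 km


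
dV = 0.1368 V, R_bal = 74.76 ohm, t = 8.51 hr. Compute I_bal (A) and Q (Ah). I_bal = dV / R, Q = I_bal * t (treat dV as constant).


First, Ohm's law: I_bal = 0.1368 V / 74.76 ohm = 0.0018299 A
Then Q = I * t = 0.0018299 A * 8.51 hr = 0.01557 Ah

I=0.0018299 A, Q=0.01557 Ah


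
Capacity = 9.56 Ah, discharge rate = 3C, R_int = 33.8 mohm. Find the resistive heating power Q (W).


Convert: R = 33.8 mohm = 0.0338 ohm
Step 1: I = C_rate * capacity = 3 * 9.56 = 28.68 A
Step 2: Q = I^2 * R = 28.68^2 * 0.0338 = 822.54 * 0.0338 = 27.80 W

27.80 W


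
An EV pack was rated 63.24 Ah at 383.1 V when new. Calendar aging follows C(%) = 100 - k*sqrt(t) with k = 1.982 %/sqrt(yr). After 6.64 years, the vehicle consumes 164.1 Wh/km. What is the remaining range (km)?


Step 1: capacity retention = 100 - 1.982 * sqrt(6.64) = 100 - 1.982 * 2.5768 = 94.893%
Step 2: C_now = 63.24 * 94.893/100 = 60.01 Ah
Step 3: E_pack = V * C_now = 383.1 * 60.01 = 22990 Wh
Step 4: range = E_pack / consumption = 22990 / 164.1 = 140.1 km

140.1 km


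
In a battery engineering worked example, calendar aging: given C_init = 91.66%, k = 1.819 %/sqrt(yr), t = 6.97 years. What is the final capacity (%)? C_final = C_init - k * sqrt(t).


Step 1: sqrt(6.97 yr) = 2.6401
Step 2: drop = 1.819 * 2.6401 = 4.8023
Step 3: C_final = 91.66 - 4.8023 = 86.86%

86.86%


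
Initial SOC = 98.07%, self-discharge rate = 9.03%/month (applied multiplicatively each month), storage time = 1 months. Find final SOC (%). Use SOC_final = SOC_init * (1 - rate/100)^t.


decay = (1 - 9.03/100)^1 = 0.9097
SOC_final = 98.07 * 0.9097 = 89.21%

89.21%


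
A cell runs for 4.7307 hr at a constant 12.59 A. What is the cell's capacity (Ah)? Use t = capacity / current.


C = I * t = 12.59 * 4.7307 = 59.56 Ah

59.56 Ah


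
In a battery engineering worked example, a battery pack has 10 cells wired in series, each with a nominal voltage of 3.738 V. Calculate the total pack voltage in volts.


Series voltages add: 10 * 3.738 V = 37.38 V

37.38 V


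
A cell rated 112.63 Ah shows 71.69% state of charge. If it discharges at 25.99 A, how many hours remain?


Step 1: remaining = SOC/100 * C_total = 71.69/100 * 112.63 = 80.744 Ah
Step 2: t = remaining / I = 80.744 / 25.99 = 3.107 hr

3.107 hr


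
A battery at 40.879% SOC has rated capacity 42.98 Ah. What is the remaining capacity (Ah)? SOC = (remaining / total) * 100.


remaining = SOC / 100 * total = 40.879 / 100 * 42.98 = 17.57 Ah

17.57 Ah


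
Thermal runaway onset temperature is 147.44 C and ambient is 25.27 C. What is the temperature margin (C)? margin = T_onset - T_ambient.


margin = T_onset - T_ambient = 147.44 - 25.27 = 122.17 C

122.17 C


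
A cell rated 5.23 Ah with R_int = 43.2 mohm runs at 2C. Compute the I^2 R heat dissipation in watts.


Convert: R = 43.2 mohm = 0.0432 ohm
Step 1: I = C_rate * capacity = 2 * 5.23 = 10.46 A
Step 2: Q = I^2 * R = 10.46^2 * 0.0432 = 109.41 * 0.0432 = 4.727 W

4.727 W


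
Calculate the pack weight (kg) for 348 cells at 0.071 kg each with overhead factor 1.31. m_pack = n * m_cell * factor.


Cell mass sum = 348 * 0.071 = 24.708 kg
With overhead 1.31: m_pack = 24.708 * 1.31 = 32.37 kg

32.37 kg


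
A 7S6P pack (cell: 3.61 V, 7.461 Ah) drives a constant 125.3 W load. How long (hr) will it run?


Step 1: E_pack = Ns * V_cell * Np * C_cell = 7 * 3.61 * 6 * 7.461 = 1131.2 Wh
Step 2: t = E_pack / P = 1131.2 / 125.3 = 9.028 hr

9.028 hr


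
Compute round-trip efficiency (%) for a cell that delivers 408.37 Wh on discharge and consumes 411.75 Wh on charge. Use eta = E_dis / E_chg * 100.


eta_e = E_dis / E_chg * 100 = 408.37 / 411.75 * 100 = 99.18%

99.18%


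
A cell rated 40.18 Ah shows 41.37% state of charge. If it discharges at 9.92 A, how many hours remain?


Step 1: remaining = SOC/100 * C_total = 41.37/100 * 40.18 = 16.622 Ah
Step 2: t = remaining / I = 16.622 / 9.92 = 1.676 hr

1.676 hr


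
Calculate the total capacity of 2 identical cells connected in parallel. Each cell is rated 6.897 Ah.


Parallel capacities add: 2 * 6.897 Ah = 13.794 Ah

13.794 Ah


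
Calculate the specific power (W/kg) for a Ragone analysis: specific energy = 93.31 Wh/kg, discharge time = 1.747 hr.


P_specific = E / t = 93.31 / 1.747 = 53.41 W/kg

53.41 W/kg


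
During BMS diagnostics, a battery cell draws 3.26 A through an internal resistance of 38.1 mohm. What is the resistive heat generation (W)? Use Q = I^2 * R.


Convert: R = 38.1 mohm = 0.0381 ohm
I^2 = 10.628
Q = 10.628 * 0.0381 = 0.4049 W

0.4049 W


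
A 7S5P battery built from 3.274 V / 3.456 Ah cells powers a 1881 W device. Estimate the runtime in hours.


Step 1: E_pack = Ns * V_cell * Np * C_cell = 7 * 3.274 * 5 * 3.456 = 396.02 Wh
Step 2: t = E_pack / P = 396.02 / 1881 = 0.2105 hr

0.2105 hr


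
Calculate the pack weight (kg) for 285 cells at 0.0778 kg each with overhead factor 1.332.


m_pack = n * m_cell * overhead = 285 * 0.0778 * 1.332 = 29.53 kg

29.53 kg


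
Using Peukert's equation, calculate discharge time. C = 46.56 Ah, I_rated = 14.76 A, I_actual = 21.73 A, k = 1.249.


t_rated = C / I_rated = 46.56 / 14.76 = 3.1545 hr
(I_rated/I)^k = (0.67925)^1.249 = 0.61689
t = t_rated * (I_rated/I)^k = 3.1545 * 0.61689 = 1.946 hr

1.946 hr


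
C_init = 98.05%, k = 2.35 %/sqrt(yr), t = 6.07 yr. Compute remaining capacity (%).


Step 1: sqrt(6.07 yr) = 2.4637
Step 2: drop = 2.35 * 2.4637 = 5.7897
Step 3: C_final = 98.05 - 5.7897 = 92.26%

92.26%


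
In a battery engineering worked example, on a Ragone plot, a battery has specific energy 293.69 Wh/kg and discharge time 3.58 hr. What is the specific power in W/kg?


Specific power = 293.69 Wh/kg / 3.58 hr = 82.04 W/kg

82.04 W/kg


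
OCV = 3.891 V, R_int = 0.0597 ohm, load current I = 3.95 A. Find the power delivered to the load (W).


Step 1: V_terminal = OCV - I*R = 3.891 - 3.95 * 0.0597 = 3.6552 V
Step 2: P_out = V_terminal * I = 3.6552 * 3.95 = 14.44 W

14.44 W


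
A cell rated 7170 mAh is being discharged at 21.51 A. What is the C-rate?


Convert: capacity = 7170 mAh = 7.17 Ah
C_rate = I / capacity = 21.51 / 7.17 = 3C

3C


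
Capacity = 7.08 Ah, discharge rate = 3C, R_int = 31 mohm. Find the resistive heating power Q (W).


Convert: R = 31 mohm = 0.031 ohm
Step 1: I = C_rate * capacity = 3 * 7.08 = 21.24 A
Step 2: Q = I^2 * R = 21.24^2 * 0.031 = 451.14 * 0.031 = 13.99 W

13.99 W


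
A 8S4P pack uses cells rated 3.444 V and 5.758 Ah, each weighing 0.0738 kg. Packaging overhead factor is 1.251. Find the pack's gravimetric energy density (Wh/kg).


Step 1: V_pack = 8 * 3.444 = 27.552 V
Step 2: C_pack = 4 * 5.758 = 23.032 Ah
Step 3: E_pack = V_pack * C_pack = 27.552 * 23.032 = 634.58 Wh
Step 4: m_pack = 8 * 4 * 0.0738 * 1.251 = 2.9544 kg
Step 5: ED = E_pack / m_pack = 634.58 / 2.9544 = 214.8 Wh/kg

214.8 Wh/kg


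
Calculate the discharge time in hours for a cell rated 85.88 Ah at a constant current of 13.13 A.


Runtime = 85.88 Ah / 13.13 A = 6.541 hr

6.541 hr


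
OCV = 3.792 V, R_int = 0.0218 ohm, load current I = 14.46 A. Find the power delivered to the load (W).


Step 1: V_terminal = OCV - I*R = 3.792 - 14.46 * 0.0218 = 3.4768 V
Step 2: P_out = V_terminal * I = 3.4768 * 14.46 = 50.27 W

50.27 W


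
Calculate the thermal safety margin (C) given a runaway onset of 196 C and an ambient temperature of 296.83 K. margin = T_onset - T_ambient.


Convert: T_ambient = 296.83 K = 23.68 C
margin = 196 - 23.68 = 172.32 C

172.32 C


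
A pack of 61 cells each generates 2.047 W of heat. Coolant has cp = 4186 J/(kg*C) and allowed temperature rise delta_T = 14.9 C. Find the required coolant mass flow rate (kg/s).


Q_total = 61 * 2.047 = 124.87 W
m_dot = Q_total / (cp * dT) = 124.87 / (4186 * 14.9) = 0.002002 kg/s

0.002002 kg/s


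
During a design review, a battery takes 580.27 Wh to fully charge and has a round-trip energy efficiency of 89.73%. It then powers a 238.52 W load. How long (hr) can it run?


Step 1: E_discharge = eta/100 * E_charge = 89.73/100 * 580.27 = 520.68 Wh
Step 2: t = E_discharge / P = 520.68 / 238.52 = 2.183 hr

2.183 hr


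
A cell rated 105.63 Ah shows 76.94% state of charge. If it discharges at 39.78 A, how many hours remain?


Step 1: remaining = SOC/100 * C_total = 76.94/100 * 105.63 = 81.272 Ah
Step 2: t = remaining / I = 81.272 / 39.78 = 2.043 hr

2.043 hr


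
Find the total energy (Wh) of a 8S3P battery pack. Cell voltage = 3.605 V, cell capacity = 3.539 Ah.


V_pack = 8 * 3.605 = 28.84 V
C_pack = 3 * 3.539 = 10.617 Ah
E = V_pack * C_pack = 28.84 * 10.617 = 306.2 Wh

306.2 Wh


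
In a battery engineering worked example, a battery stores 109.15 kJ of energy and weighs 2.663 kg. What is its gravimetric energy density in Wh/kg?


Convert: E = 109.15 kJ = 30.319 Wh
ED = E / m = 30.319 / 2.663 = 11.39 Wh/kg

11.39 Wh/kg


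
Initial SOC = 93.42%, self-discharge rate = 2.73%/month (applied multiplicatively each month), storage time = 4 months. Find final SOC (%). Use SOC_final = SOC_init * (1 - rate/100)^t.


Monthly retention factor = 1 - 2.73/100 = 0.9727
Over 4 months: factor^4 = 0.89519
SOC_final = 93.42 * 0.89519 = 83.63%

83.63%


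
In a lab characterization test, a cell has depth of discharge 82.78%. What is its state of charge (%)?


SOC = 100 - DOD = 100 - 82.78 = 17.22%

17.22%
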